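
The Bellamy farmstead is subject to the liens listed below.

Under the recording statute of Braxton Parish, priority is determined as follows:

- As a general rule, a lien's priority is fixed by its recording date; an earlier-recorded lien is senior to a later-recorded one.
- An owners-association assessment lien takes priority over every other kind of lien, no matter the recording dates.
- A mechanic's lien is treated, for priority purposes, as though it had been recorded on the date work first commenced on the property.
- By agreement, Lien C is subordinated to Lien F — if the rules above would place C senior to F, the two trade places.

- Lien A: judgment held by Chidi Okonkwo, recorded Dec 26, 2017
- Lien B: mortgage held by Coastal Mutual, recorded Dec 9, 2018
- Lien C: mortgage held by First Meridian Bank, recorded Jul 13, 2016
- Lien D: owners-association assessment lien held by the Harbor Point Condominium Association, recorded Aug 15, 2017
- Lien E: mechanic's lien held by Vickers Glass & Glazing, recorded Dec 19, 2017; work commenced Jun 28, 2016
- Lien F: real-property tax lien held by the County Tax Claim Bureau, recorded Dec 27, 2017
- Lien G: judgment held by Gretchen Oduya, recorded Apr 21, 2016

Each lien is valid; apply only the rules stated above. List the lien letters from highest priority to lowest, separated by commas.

D, G, E, F, A, C, B

Effective dates: E's effective date is Jun 28, 2016, when work began.
D is an owners-association assessment lien and takes priority over every other lien.
Ordering the rest by effective date: G (Apr 21, 2016), E (Jun 28, 2016), C (Jul 13, 2016), A (Dec 26, 2017), F (Dec 27, 2017), B (Dec 9, 2018).
The subordination applies — C was senior to F — so C and F swap.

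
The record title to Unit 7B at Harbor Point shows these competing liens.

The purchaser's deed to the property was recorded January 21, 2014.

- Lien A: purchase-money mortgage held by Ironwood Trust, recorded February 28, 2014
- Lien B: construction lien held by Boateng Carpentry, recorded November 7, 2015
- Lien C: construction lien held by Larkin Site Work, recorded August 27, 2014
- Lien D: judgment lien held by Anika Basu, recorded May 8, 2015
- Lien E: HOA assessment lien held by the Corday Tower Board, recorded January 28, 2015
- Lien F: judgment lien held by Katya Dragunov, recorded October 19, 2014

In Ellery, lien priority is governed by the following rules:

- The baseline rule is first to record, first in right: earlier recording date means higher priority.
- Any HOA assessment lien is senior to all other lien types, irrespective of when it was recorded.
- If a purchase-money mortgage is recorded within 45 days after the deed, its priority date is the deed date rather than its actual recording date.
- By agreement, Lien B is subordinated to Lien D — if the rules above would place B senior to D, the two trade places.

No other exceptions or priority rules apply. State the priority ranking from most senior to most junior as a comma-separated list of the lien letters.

Effective dates after the stated exceptions: A was recorded within the 45-day window, so its effective date is the deed date January 21, 2014.
E, as an HOA assessment lien, has superpriority and ranks first.
Remaining liens by effective date: A (January 21, 2014), C (August 27, 2014), F (October 19, 2014), D (May 8, 2015), B (November 7, 2015).
Since B is not senior to D, the subordination leaves the order unchanged.

E, A, C, F, D, B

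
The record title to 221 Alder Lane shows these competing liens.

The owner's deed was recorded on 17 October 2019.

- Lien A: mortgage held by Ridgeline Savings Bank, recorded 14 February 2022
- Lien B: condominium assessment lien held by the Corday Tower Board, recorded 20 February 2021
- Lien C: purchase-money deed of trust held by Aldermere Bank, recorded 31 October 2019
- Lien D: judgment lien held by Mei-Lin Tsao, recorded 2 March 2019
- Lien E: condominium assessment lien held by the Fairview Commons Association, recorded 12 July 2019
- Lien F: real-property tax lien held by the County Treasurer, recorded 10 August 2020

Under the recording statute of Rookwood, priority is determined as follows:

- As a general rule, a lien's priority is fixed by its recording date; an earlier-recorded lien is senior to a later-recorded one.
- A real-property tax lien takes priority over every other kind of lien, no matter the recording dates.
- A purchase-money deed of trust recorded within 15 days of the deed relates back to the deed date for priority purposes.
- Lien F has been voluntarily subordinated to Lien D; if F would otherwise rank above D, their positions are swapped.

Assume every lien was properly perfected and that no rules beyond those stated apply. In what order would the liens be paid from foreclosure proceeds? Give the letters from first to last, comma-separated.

D, F, E, C, B, A

Effective dates: C was recorded within the 15-day window, so its effective date is the deed date 17 October 2019.
F is a real-property tax lien and takes priority over every other lien.
The other liens, earliest effective date first: D (2 March 2019), E (12 July 2019), C (17 October 2019), B (20 February 2021), A (14 February 2022).
F would otherwise be senior to D, so under the subordination agreement F and D exchange positions.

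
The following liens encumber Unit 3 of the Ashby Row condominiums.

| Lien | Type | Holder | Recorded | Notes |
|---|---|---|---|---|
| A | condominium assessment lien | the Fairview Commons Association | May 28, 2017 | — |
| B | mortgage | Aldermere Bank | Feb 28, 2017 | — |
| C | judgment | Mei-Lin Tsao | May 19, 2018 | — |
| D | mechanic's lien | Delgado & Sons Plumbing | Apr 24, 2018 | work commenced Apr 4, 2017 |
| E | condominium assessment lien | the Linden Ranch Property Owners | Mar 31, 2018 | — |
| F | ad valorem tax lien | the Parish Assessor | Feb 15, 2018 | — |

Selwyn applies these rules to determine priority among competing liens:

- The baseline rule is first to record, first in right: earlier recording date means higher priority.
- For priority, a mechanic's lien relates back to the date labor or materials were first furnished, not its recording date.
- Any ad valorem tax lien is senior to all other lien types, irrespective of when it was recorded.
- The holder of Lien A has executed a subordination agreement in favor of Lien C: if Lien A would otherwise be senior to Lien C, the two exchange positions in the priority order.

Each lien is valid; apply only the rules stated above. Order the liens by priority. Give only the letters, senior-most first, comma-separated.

F, B, D, C, E, A

Effective dates: D relates back to Apr 4, 2017 (work commenced).
F is an ad valorem tax lien, so it outranks all other liens regardless of date.
Remaining liens by effective date: B (Feb 28, 2017), D (Apr 4, 2017), A (May 28, 2017), E (Mar 31, 2018), C (May 19, 2018).
The subordination applies — A was senior to C — so A and C swap.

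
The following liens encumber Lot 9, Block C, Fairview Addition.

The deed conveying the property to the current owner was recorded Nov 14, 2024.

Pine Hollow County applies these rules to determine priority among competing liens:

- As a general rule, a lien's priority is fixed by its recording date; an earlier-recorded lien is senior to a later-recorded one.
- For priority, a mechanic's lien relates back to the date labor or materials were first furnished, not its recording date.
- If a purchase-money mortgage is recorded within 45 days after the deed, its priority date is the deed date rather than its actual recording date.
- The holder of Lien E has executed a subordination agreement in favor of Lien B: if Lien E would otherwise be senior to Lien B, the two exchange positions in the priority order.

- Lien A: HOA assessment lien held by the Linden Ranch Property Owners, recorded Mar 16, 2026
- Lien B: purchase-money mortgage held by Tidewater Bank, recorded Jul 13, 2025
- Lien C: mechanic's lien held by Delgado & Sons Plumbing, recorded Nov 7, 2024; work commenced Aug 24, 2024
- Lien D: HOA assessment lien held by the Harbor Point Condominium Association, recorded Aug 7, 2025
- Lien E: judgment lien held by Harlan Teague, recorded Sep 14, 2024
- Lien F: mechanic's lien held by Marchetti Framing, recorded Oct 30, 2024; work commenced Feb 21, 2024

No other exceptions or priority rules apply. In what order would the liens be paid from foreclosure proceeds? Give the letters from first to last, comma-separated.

F, C, B, E, D, A

First, effective dates: B was recorded 241 days after the deed, outside the 45-day window, so it keeps its recording date; C's effective date is Aug 24, 2024, when work began; F's effective date is Feb 21, 2024, when work began.
By effective date, earliest first: F (Feb 21, 2024), C (Aug 24, 2024), E (Sep 14, 2024), B (Jul 13, 2025), D (Aug 7, 2025), A (Mar 16, 2026).
The subordination applies — E was senior to B — so E and B swap.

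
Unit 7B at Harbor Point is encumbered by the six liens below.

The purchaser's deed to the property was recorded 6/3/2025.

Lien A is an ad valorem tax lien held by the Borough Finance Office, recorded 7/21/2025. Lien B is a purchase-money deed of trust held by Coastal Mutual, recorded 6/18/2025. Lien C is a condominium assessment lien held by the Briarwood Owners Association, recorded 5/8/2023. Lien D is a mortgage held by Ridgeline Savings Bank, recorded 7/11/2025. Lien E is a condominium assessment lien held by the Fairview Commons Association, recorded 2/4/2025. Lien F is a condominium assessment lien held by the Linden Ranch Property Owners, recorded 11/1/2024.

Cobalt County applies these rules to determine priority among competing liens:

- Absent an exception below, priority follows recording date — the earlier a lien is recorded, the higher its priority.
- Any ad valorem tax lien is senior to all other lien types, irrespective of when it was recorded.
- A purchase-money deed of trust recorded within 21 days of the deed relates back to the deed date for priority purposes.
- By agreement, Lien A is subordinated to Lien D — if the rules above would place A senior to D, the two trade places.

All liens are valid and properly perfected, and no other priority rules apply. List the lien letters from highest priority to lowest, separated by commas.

D, C, F, E, B, A

Adjusting effective dates: B relates back to the deed date 6/3/2025.
A is an ad valorem tax lien, so it outranks all other liens regardless of date.
Among the remaining liens, by effective date: C (5/8/2023), F (11/1/2024), E (2/4/2025), B (6/3/2025), D (7/11/2025).
The subordination applies — A was senior to D — so A and D swap.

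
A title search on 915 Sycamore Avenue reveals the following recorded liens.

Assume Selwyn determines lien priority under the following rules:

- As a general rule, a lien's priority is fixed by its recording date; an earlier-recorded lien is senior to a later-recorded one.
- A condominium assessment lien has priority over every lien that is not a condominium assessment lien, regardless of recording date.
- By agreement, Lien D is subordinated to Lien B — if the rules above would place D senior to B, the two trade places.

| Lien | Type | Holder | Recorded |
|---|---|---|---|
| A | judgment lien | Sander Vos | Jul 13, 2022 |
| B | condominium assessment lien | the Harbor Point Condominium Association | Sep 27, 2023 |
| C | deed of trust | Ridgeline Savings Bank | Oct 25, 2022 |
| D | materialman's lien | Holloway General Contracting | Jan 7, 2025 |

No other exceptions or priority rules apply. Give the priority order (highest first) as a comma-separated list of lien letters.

As a condominium assessment lien, B is senior to every other lien.
The other liens, earliest effective date first: A (Jul 13, 2022), C (Oct 25, 2022), D (Jan 7, 2025).
D already ranks below B; the subordination has no effect.

B, A, C, D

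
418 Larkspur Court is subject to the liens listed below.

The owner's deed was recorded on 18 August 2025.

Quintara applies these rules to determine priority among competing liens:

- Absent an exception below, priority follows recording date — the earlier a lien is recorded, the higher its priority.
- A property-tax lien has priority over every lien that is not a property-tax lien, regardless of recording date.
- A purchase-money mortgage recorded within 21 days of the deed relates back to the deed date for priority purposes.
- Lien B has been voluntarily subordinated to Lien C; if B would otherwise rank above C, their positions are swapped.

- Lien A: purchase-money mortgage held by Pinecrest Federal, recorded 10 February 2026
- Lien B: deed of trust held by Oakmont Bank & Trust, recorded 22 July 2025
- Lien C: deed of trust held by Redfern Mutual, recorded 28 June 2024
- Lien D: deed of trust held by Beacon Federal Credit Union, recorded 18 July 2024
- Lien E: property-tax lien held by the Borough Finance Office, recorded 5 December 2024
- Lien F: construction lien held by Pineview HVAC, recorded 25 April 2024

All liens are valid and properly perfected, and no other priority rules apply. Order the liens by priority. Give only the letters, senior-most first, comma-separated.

First, effective dates: A was recorded 176 days after the deed, outside the 21-day window, so it keeps its recording date.
E is a property-tax lien, so it outranks all other liens regardless of date.
Ordering the rest by effective date: F (25 April 2024), C (28 June 2024), D (18 July 2024), B (22 July 2025), A (10 February 2026).
B is already junior to C, so the subordination agreement changes nothing.

E, F, C, D, B, A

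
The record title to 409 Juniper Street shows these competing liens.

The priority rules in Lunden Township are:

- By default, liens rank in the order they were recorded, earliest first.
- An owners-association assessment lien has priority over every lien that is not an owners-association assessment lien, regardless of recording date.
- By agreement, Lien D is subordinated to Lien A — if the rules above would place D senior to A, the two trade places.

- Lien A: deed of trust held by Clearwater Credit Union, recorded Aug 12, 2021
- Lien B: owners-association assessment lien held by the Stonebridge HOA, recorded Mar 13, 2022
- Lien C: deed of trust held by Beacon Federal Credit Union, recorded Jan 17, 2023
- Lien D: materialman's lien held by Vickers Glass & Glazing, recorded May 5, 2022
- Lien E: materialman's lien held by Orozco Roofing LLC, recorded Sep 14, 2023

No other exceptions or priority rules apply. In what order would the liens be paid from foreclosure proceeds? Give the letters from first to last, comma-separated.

As an owners-association assessment lien, B is senior to every other lien.
Ordering the rest by effective date: A (Aug 12, 2021), D (May 5, 2022), C (Jan 17, 2023), E (Sep 14, 2023).
D already ranks below A; the subordination has no effect.

B, A, D, C, E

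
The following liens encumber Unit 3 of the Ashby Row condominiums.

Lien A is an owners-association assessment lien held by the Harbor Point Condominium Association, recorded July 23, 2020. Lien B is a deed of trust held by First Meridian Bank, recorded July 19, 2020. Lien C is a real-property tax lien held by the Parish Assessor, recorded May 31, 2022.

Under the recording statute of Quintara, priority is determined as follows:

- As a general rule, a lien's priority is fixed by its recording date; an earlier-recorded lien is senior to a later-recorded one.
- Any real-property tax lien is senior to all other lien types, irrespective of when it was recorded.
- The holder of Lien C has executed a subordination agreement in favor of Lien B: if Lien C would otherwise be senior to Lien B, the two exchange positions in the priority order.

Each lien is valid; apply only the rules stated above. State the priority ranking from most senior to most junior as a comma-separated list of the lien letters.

C is a real-property tax lien and takes priority over every other lien.
Remaining liens by effective date: B (July 19, 2020), A (July 23, 2020).
Because C would otherwise rank above B, the subordination swaps them.

B, C, A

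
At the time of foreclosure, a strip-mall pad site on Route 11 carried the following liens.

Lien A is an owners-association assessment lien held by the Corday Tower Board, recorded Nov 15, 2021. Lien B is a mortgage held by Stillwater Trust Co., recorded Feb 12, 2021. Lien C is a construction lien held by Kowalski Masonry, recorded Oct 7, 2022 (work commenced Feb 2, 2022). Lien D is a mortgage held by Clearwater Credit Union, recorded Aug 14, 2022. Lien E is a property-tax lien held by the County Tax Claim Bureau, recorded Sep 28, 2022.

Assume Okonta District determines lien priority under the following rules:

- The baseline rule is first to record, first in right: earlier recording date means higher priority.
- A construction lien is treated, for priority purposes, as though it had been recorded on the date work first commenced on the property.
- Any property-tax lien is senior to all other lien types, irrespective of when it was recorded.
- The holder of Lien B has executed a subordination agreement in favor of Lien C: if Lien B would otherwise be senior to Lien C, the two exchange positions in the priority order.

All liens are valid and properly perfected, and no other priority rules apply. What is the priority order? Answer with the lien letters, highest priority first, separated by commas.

E, C, A, B, D

Effective dates: C is treated as recorded Feb 2, 2022, the work-commencement date.
E, as a property-tax lien, has superpriority and ranks first.
The other liens, earliest effective date first: B (Feb 12, 2021), A (Nov 15, 2021), C (Feb 2, 2022), D (Aug 14, 2022).
Because B would otherwise rank above C, the subordination swaps them.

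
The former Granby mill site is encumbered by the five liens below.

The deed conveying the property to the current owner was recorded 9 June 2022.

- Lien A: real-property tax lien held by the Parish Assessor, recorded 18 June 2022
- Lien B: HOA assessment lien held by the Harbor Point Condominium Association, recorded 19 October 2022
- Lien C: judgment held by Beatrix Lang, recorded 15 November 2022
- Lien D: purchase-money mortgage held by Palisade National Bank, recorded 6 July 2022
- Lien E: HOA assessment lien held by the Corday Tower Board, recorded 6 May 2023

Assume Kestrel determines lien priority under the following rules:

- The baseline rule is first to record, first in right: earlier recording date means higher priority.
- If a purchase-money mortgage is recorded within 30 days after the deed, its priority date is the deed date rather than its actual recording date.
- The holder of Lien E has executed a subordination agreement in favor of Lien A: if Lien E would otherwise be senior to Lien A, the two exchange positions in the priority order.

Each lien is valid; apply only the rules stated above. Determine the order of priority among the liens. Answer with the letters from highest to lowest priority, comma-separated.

D, A, B, C, E

Adjusting effective dates: D's effective date is the deed date, 9 June 2022.
Ordering by effective date: D (9 June 2022), A (18 June 2022), B (19 October 2022), C (15 November 2022), E (6 May 2023).
E already ranks below A; the subordination has no effect.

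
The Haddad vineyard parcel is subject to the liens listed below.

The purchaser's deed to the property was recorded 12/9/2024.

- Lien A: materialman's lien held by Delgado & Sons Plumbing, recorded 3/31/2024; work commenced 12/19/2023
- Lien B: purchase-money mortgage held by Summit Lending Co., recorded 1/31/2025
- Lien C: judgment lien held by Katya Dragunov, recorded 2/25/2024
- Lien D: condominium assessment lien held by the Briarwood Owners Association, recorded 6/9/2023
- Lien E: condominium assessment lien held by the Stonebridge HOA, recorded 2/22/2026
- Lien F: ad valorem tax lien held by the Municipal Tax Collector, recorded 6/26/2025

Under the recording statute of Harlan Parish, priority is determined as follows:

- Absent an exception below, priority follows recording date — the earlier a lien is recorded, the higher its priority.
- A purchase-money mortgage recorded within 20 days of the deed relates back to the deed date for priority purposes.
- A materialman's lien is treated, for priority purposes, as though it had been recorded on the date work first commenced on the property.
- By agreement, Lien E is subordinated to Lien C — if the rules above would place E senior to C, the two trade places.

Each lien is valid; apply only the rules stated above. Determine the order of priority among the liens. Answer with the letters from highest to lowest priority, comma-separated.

Effective dates: A's effective date is 12/19/2023, when work began; B missed the 20-day window (53 days after the deed), so its recording date stands.
By effective date, earliest first: D (6/9/2023), A (12/19/2023), C (2/25/2024), B (1/31/2025), F (6/26/2025), E (2/22/2026).
E is already junior to C, so the subordination agreement changes nothing.

D, A, C, B, F, E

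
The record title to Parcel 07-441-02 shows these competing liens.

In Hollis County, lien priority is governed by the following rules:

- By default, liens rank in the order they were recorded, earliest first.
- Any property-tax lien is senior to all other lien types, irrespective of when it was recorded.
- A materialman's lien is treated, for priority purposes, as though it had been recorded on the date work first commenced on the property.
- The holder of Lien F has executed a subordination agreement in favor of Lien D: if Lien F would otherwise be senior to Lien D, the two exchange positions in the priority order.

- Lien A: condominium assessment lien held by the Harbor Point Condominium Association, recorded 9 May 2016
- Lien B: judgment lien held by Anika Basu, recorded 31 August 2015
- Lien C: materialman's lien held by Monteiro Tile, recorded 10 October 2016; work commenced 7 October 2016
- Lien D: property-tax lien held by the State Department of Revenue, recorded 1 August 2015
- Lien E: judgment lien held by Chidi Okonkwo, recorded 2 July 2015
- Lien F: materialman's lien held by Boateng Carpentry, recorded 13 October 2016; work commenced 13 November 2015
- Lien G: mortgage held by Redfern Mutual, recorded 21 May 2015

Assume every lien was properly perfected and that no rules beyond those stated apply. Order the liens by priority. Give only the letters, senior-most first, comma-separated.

D, G, E, B, F, A, C

First, effective dates: C's effective date is 7 October 2016, when work began; F relates back to 13 November 2015 (work commenced).
D, as a property-tax lien, has superpriority and ranks first.
Ordering the rest by effective date: G (21 May 2015), E (2 July 2015), B (31 August 2015), F (13 November 2015), A (9 May 2016), C (7 October 2016).
F already ranks below D; the subordination has no effect.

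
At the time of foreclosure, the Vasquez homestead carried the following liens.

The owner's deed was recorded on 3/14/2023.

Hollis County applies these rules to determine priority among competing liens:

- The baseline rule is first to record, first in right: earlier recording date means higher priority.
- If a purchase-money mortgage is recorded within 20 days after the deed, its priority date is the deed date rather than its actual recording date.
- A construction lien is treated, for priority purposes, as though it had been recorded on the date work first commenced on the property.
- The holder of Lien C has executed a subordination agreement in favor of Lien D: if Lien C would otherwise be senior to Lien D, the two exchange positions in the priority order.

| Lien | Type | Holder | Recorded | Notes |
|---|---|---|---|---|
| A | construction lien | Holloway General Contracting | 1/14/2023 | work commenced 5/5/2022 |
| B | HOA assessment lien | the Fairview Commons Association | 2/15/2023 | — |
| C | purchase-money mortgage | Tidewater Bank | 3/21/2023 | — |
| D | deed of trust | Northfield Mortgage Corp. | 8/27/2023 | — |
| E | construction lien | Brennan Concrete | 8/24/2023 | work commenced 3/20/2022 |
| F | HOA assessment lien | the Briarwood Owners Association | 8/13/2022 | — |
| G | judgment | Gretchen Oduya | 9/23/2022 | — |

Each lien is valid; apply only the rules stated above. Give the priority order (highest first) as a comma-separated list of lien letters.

E, A, F, G, B, D, C

Adjusting effective dates: A's effective date is 5/5/2022, when work began; C's effective date is the deed date, 3/14/2023; E is treated as recorded 3/20/2022, the work-commencement date.
By effective date: E (3/20/2022), A (5/5/2022), F (8/13/2022), G (9/23/2022), B (2/15/2023), C (3/14/2023), D (8/27/2023).
C is senior to D before the subordination, so the two trade places.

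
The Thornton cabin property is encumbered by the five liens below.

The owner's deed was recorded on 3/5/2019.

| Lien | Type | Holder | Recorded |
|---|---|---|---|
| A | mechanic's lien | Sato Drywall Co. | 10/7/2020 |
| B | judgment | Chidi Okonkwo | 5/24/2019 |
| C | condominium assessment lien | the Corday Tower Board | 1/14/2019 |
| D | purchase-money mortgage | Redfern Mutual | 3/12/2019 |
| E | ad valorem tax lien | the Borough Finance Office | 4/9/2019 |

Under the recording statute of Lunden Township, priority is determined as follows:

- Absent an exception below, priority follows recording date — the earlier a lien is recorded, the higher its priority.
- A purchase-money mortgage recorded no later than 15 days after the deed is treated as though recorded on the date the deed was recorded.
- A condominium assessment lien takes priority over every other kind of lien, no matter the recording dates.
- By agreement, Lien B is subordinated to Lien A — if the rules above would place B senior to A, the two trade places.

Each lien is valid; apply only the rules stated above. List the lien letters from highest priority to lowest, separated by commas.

C, D, E, A, B

Effective dates after the stated exceptions: D's effective date is the deed date, 3/5/2019.
As a condominium assessment lien, C is senior to every other lien.
Ordering the rest by effective date: D (3/5/2019), E (4/9/2019), B (5/24/2019), A (10/7/2020).
Because B would otherwise rank above A, the subordination swaps them.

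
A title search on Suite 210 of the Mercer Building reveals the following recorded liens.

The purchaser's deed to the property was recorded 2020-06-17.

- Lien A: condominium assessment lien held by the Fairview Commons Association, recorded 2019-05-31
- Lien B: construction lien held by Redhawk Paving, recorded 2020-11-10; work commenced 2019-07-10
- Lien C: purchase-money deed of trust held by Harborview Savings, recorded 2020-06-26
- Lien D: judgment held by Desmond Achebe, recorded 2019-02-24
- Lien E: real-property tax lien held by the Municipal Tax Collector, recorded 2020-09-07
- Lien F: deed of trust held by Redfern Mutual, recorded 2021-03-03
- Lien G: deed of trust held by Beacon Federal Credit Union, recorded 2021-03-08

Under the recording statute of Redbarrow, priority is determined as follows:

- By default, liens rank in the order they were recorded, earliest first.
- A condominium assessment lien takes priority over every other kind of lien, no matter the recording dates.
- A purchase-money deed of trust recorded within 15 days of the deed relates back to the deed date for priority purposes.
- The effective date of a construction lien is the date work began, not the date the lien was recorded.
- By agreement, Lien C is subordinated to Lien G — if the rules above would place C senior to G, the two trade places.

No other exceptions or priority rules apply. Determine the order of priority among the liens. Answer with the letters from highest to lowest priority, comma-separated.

Effective dates after the stated exceptions: B's effective date is 2019-07-10, when work began; C's effective date is the deed date, 2020-06-17.
A is a condominium assessment lien, so it outranks all other liens regardless of date.
The other liens, earliest effective date first: D (2019-02-24), B (2019-07-10), C (2020-06-17), E (2020-09-07), F (2021-03-03), G (2021-03-08).
The subordination applies — C was senior to G — so C and G swap.

A, D, B, G, E, F, C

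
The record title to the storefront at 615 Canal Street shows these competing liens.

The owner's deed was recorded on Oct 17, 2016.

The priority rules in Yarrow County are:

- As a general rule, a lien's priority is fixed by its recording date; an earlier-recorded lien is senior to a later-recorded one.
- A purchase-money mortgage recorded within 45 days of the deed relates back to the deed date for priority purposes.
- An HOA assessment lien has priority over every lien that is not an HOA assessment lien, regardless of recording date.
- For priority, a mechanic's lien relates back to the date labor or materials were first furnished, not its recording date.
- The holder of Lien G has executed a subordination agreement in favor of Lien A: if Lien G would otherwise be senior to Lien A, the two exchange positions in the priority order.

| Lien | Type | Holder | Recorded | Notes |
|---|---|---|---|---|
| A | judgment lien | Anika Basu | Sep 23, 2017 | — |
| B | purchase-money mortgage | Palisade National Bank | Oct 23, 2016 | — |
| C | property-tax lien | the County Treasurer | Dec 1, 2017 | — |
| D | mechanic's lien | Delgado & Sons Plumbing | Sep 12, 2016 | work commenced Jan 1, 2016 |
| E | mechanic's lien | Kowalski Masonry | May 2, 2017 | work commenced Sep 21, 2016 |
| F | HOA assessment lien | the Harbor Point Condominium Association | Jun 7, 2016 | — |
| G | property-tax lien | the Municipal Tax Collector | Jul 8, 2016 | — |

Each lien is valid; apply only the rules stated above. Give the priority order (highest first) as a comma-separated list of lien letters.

Effective dates after the stated exceptions: B's effective date is the deed date, Oct 17, 2016; D is treated as recorded Jan 1, 2016, the work-commencement date; E's effective date is Sep 21, 2016, when work began.
F is an HOA assessment lien, so it outranks all other liens regardless of date.
Among the remaining liens, by effective date: D (Jan 1, 2016), G (Jul 8, 2016), E (Sep 21, 2016), B (Oct 17, 2016), A (Sep 23, 2017), C (Dec 1, 2017).
Because G would otherwise rank above A, the subordination swaps them.

F, D, A, E, B, G, C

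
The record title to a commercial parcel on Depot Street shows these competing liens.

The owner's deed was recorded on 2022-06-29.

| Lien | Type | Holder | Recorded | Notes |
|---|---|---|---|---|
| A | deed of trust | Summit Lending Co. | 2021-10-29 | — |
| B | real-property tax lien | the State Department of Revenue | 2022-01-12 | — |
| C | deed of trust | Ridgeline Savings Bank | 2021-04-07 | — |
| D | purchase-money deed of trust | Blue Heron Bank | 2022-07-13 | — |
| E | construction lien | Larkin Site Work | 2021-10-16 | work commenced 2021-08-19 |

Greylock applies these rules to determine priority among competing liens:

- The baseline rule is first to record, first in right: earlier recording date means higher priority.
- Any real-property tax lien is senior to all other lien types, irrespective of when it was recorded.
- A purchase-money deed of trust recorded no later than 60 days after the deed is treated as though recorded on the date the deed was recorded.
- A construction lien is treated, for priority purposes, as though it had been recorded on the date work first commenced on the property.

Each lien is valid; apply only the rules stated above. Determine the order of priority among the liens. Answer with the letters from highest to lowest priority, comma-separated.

Adjusting effective dates: D relates back to the deed date 2022-06-29; E relates back to 2021-08-19 (work commenced).
As a real-property tax lien, B is senior to every other lien.
Ordering the rest by effective date: C (2021-04-07), E (2021-08-19), A (2021-10-29), D (2022-06-29).

B, C, E, A, D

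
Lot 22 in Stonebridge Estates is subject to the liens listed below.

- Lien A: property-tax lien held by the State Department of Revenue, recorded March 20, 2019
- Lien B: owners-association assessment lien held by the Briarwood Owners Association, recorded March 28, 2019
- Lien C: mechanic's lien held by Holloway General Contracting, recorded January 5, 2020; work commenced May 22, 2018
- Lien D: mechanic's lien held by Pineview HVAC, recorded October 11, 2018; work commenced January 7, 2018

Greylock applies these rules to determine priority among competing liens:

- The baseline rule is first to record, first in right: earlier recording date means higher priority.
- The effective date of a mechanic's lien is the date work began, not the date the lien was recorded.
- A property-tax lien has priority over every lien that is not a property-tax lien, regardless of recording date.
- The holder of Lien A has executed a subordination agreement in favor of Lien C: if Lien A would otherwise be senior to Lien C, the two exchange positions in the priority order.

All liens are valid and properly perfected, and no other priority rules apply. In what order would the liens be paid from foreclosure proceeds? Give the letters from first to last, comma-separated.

C, D, A, B

Effective dates after the stated exceptions: C's effective date is May 22, 2018, when work began; D's effective date is January 7, 2018, when work began.
As a property-tax lien, A is senior to every other lien.
Remaining liens by effective date: D (January 7, 2018), C (May 22, 2018), B (March 28, 2019).
A would otherwise be senior to C, so under the subordination agreement A and C exchange positions.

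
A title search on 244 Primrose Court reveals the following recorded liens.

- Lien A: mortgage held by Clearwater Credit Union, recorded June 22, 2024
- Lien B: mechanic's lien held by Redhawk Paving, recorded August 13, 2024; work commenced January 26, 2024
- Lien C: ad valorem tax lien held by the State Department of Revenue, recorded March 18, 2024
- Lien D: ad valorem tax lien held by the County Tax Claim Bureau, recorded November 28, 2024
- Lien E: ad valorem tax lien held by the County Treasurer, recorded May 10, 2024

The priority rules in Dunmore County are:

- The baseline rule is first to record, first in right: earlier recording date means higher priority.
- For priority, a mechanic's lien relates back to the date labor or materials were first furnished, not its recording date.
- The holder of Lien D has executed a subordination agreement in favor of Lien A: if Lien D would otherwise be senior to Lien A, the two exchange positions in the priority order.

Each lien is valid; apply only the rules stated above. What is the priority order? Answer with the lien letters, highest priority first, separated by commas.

Effective dates after the stated exceptions: B is treated as recorded January 26, 2024, the work-commencement date.
By effective date: B (January 26, 2024), C (March 18, 2024), E (May 10, 2024), A (June 22, 2024), D (November 28, 2024).
D is already junior to A, so the subordination agreement changes nothing.

B, C, E, A, D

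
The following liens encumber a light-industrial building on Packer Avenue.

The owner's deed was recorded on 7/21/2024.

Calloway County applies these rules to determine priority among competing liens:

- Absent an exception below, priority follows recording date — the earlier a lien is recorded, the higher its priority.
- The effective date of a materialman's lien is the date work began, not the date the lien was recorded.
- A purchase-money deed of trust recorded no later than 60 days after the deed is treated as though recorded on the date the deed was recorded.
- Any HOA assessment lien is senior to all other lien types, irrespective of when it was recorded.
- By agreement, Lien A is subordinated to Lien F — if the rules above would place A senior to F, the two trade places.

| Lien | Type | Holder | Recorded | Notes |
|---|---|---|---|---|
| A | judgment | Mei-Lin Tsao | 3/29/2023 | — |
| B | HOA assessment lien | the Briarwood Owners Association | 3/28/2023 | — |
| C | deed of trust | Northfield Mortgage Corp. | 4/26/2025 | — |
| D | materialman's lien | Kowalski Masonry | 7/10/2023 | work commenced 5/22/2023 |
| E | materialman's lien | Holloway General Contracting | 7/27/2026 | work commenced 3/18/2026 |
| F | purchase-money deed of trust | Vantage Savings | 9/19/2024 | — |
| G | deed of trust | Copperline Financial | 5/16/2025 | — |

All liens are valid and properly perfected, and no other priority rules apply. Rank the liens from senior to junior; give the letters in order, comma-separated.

B, F, D, A, C, G, E

First, effective dates: D relates back to 5/22/2023 (work commenced); E's effective date is 3/18/2026, when work began; F's effective date is the deed date, 7/21/2024.
B is an HOA assessment lien, so it outranks all other liens regardless of date.
Ordering the rest by effective date: A (3/29/2023), D (5/22/2023), F (7/21/2024), C (4/26/2025), G (5/16/2025), E (3/18/2026).
Because A would otherwise rank above F, the subordination swaps them.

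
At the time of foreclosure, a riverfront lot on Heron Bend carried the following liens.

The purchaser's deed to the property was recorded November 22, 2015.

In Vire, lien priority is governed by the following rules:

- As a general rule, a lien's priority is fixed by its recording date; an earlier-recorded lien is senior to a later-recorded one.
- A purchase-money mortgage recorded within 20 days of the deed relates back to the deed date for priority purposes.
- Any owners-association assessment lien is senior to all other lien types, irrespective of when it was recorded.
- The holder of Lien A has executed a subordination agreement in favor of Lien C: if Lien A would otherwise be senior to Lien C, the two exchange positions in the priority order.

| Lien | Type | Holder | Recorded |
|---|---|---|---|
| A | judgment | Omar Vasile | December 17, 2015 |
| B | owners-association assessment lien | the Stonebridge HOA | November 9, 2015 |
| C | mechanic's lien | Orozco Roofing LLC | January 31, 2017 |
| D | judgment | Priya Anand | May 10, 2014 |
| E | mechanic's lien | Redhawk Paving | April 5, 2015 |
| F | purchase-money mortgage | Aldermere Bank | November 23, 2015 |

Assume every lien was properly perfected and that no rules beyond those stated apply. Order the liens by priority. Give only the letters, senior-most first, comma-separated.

B, D, E, F, C, A

Effective dates: F was recorded within the 20-day window, so its effective date is the deed date November 22, 2015.
B is an owners-association assessment lien, so it outranks all other liens regardless of date.
Ordering the rest by effective date: D (May 10, 2014), E (April 5, 2015), F (November 22, 2015), A (December 17, 2015), C (January 31, 2017).
A is senior to C before the subordination, so the two trade places.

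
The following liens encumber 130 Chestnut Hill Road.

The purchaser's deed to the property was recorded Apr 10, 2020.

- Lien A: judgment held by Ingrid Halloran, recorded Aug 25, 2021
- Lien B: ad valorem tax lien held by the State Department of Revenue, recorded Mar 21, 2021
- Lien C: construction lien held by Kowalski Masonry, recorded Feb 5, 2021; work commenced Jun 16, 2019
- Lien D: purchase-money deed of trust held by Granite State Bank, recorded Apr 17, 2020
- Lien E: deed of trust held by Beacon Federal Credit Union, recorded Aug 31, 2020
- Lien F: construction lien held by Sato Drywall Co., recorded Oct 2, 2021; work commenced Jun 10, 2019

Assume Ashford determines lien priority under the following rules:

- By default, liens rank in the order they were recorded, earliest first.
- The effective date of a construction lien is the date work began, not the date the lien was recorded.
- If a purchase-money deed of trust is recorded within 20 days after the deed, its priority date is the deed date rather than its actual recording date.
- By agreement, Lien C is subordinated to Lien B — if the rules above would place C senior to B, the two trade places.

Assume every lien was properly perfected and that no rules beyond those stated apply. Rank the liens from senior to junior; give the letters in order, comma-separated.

Effective dates: C is treated as recorded Jun 16, 2019, the work-commencement date; D's effective date is the deed date, Apr 10, 2020; F's effective date is Jun 10, 2019, when work began.
Ordering by effective date: F (Jun 10, 2019), C (Jun 16, 2019), D (Apr 10, 2020), E (Aug 31, 2020), B (Mar 21, 2021), A (Aug 25, 2021).
C is senior to B before the subordination, so the two trade places.

F, B, D, E, C, A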